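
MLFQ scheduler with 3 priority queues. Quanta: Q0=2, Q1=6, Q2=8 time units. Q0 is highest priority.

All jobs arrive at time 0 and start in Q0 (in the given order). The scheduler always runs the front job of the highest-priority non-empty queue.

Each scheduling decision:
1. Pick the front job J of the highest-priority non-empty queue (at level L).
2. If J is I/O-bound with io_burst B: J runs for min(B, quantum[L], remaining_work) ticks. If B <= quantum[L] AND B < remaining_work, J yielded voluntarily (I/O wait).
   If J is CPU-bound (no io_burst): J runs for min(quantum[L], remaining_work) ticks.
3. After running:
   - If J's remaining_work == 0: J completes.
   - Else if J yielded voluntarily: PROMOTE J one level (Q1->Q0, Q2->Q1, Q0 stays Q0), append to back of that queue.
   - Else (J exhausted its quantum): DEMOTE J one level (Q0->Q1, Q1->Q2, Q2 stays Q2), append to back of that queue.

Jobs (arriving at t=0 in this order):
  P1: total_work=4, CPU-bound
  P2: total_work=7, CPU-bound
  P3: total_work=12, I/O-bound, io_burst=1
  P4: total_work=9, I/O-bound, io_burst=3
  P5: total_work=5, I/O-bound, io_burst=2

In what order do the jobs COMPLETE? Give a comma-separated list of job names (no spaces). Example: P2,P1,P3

Answer: P5,P3,P1,P2,P4

Derivation:
t=0-2: P1@Q0 runs 2, rem=2, quantum used, demote→Q1. Q0=[P2,P3,P4,P5] Q1=[P1] Q2=[]
t=2-4: P2@Q0 runs 2, rem=5, quantum used, demote→Q1. Q0=[P3,P4,P5] Q1=[P1,P2] Q2=[]
t=4-5: P3@Q0 runs 1, rem=11, I/O yield, promote→Q0. Q0=[P4,P5,P3] Q1=[P1,P2] Q2=[]
t=5-7: P4@Q0 runs 2, rem=7, quantum used, demote→Q1. Q0=[P5,P3] Q1=[P1,P2,P4] Q2=[]
t=7-9: P5@Q0 runs 2, rem=3, I/O yield, promote→Q0. Q0=[P3,P5] Q1=[P1,P2,P4] Q2=[]
t=9-10: P3@Q0 runs 1, rem=10, I/O yield, promote→Q0. Q0=[P5,P3] Q1=[P1,P2,P4] Q2=[]
t=10-12: P5@Q0 runs 2, rem=1, I/O yield, promote→Q0. Q0=[P3,P5] Q1=[P1,P2,P4] Q2=[]
t=12-13: P3@Q0 runs 1, rem=9, I/O yield, promote→Q0. Q0=[P5,P3] Q1=[P1,P2,P4] Q2=[]
t=13-14: P5@Q0 runs 1, rem=0, completes. Q0=[P3] Q1=[P1,P2,P4] Q2=[]
t=14-15: P3@Q0 runs 1, rem=8, I/O yield, promote→Q0. Q0=[P3] Q1=[P1,P2,P4] Q2=[]
t=15-16: P3@Q0 runs 1, rem=7, I/O yield, promote→Q0. Q0=[P3] Q1=[P1,P2,P4] Q2=[]
t=16-17: P3@Q0 runs 1, rem=6, I/O yield, promote→Q0. Q0=[P3] Q1=[P1,P2,P4] Q2=[]
t=17-18: P3@Q0 runs 1, rem=5, I/O yield, promote→Q0. Q0=[P3] Q1=[P1,P2,P4] Q2=[]
t=18-19: P3@Q0 runs 1, rem=4, I/O yield, promote→Q0. Q0=[P3] Q1=[P1,P2,P4] Q2=[]
t=19-20: P3@Q0 runs 1, rem=3, I/O yield, promote→Q0. Q0=[P3] Q1=[P1,P2,P4] Q2=[]
t=20-21: P3@Q0 runs 1, rem=2, I/O yield, promote→Q0. Q0=[P3] Q1=[P1,P2,P4] Q2=[]
t=21-22: P3@Q0 runs 1, rem=1, I/O yield, promote→Q0. Q0=[P3] Q1=[P1,P2,P4] Q2=[]
t=22-23: P3@Q0 runs 1, rem=0, completes. Q0=[] Q1=[P1,P2,P4] Q2=[]
t=23-25: P1@Q1 runs 2, rem=0, completes. Q0=[] Q1=[P2,P4] Q2=[]
t=25-30: P2@Q1 runs 5, rem=0, completes. Q0=[] Q1=[P4] Q2=[]
t=30-33: P4@Q1 runs 3, rem=4, I/O yield, promote→Q0. Q0=[P4] Q1=[] Q2=[]
t=33-35: P4@Q0 runs 2, rem=2, quantum used, demote→Q1. Q0=[] Q1=[P4] Q2=[]
t=35-37: P4@Q1 runs 2, rem=0, completes. Q0=[] Q1=[] Q2=[]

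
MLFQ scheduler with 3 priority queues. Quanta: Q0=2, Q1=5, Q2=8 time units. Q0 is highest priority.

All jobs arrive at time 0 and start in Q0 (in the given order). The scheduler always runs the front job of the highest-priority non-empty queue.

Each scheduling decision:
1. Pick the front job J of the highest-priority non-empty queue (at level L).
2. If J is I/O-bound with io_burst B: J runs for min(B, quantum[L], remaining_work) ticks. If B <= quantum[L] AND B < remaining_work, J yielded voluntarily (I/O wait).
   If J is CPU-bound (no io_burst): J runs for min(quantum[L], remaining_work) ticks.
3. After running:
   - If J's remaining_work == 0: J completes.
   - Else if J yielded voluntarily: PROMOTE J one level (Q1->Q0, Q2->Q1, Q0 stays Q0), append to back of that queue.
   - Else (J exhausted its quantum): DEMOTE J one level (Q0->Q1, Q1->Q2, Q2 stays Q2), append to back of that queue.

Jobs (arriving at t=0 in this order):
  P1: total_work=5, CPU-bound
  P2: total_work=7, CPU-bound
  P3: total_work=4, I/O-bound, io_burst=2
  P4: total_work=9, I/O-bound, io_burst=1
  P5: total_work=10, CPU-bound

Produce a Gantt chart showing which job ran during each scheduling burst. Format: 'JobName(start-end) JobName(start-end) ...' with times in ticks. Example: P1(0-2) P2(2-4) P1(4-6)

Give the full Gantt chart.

Answer: P1(0-2) P2(2-4) P3(4-6) P4(6-7) P5(7-9) P3(9-11) P4(11-12) P4(12-13) P4(13-14) P4(14-15) P4(15-16) P4(16-17) P4(17-18) P4(18-19) P1(19-22) P2(22-27) P5(27-32) P5(32-35)

Derivation:
t=0-2: P1@Q0 runs 2, rem=3, quantum used, demote→Q1. Q0=[P2,P3,P4,P5] Q1=[P1] Q2=[]
t=2-4: P2@Q0 runs 2, rem=5, quantum used, demote→Q1. Q0=[P3,P4,P5] Q1=[P1,P2] Q2=[]
t=4-6: P3@Q0 runs 2, rem=2, I/O yield, promote→Q0. Q0=[P4,P5,P3] Q1=[P1,P2] Q2=[]
t=6-7: P4@Q0 runs 1, rem=8, I/O yield, promote→Q0. Q0=[P5,P3,P4] Q1=[P1,P2] Q2=[]
t=7-9: P5@Q0 runs 2, rem=8, quantum used, demote→Q1. Q0=[P3,P4] Q1=[P1,P2,P5] Q2=[]
t=9-11: P3@Q0 runs 2, rem=0, completes. Q0=[P4] Q1=[P1,P2,P5] Q2=[]
t=11-12: P4@Q0 runs 1, rem=7, I/O yield, promote→Q0. Q0=[P4] Q1=[P1,P2,P5] Q2=[]
t=12-13: P4@Q0 runs 1, rem=6, I/O yield, promote→Q0. Q0=[P4] Q1=[P1,P2,P5] Q2=[]
t=13-14: P4@Q0 runs 1, rem=5, I/O yield, promote→Q0. Q0=[P4] Q1=[P1,P2,P5] Q2=[]
t=14-15: P4@Q0 runs 1, rem=4, I/O yield, promote→Q0. Q0=[P4] Q1=[P1,P2,P5] Q2=[]
t=15-16: P4@Q0 runs 1, rem=3, I/O yield, promote→Q0. Q0=[P4] Q1=[P1,P2,P5] Q2=[]
t=16-17: P4@Q0 runs 1, rem=2, I/O yield, promote→Q0. Q0=[P4] Q1=[P1,P2,P5] Q2=[]
t=17-18: P4@Q0 runs 1, rem=1, I/O yield, promote→Q0. Q0=[P4] Q1=[P1,P2,P5] Q2=[]
t=18-19: P4@Q0 runs 1, rem=0, completes. Q0=[] Q1=[P1,P2,P5] Q2=[]
t=19-22: P1@Q1 runs 3, rem=0, completes. Q0=[] Q1=[P2,P5] Q2=[]
t=22-27: P2@Q1 runs 5, rem=0, completes. Q0=[] Q1=[P5] Q2=[]
t=27-32: P5@Q1 runs 5, rem=3, quantum used, demote→Q2. Q0=[] Q1=[] Q2=[P5]
t=32-35: P5@Q2 runs 3, rem=0, completes. Q0=[] Q1=[] Q2=[]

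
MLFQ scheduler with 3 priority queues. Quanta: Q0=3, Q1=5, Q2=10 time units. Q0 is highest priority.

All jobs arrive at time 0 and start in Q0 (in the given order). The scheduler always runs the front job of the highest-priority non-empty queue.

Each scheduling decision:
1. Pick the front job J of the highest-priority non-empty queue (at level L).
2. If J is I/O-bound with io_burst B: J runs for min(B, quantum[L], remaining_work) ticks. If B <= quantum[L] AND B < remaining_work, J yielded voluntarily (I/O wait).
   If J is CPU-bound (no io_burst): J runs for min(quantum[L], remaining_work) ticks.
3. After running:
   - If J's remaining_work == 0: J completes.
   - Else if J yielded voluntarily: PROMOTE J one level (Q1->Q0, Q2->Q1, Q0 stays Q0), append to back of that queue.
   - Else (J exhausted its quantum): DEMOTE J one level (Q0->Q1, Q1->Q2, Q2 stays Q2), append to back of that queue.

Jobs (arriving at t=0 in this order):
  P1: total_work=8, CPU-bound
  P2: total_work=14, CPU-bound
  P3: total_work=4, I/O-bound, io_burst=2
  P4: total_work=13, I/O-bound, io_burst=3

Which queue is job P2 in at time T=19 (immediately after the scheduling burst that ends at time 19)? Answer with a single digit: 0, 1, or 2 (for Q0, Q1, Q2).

Answer: 1

Derivation:
t=0-3: P1@Q0 runs 3, rem=5, quantum used, demote→Q1. Q0=[P2,P3,P4] Q1=[P1] Q2=[]
t=3-6: P2@Q0 runs 3, rem=11, quantum used, demote→Q1. Q0=[P3,P4] Q1=[P1,P2] Q2=[]
t=6-8: P3@Q0 runs 2, rem=2, I/O yield, promote→Q0. Q0=[P4,P3] Q1=[P1,P2] Q2=[]
t=8-11: P4@Q0 runs 3, rem=10, I/O yield, promote→Q0. Q0=[P3,P4] Q1=[P1,P2] Q2=[]
t=11-13: P3@Q0 runs 2, rem=0, completes. Q0=[P4] Q1=[P1,P2] Q2=[]
t=13-16: P4@Q0 runs 3, rem=7, I/O yield, promote→Q0. Q0=[P4] Q1=[P1,P2] Q2=[]
t=16-19: P4@Q0 runs 3, rem=4, I/O yield, promote→Q0. Q0=[P4] Q1=[P1,P2] Q2=[]
t=19-22: P4@Q0 runs 3, rem=1, I/O yield, promote→Q0. Q0=[P4] Q1=[P1,P2] Q2=[]
t=22-23: P4@Q0 runs 1, rem=0, completes. Q0=[] Q1=[P1,P2] Q2=[]
t=23-28: P1@Q1 runs 5, rem=0, completes. Q0=[] Q1=[P2] Q2=[]
t=28-33: P2@Q1 runs 5, rem=6, quantum used, demote→Q2. Q0=[] Q1=[] Q2=[P2]
t=33-39: P2@Q2 runs 6, rem=0, completes. Q0=[] Q1=[] Q2=[]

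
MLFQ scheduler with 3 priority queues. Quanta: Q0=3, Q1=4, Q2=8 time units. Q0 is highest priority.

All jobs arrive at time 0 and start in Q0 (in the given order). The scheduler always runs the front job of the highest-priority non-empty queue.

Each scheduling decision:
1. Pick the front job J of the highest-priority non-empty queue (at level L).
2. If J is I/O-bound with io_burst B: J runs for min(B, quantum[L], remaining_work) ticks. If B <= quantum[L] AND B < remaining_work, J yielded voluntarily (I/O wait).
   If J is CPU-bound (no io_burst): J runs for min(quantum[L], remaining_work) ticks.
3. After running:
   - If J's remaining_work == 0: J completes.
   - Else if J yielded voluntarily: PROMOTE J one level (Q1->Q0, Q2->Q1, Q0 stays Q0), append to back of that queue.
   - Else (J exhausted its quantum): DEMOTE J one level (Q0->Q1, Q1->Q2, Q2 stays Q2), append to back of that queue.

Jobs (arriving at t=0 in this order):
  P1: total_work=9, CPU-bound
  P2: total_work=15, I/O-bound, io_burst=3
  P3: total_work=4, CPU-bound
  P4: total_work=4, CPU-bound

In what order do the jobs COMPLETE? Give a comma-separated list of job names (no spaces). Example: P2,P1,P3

t=0-3: P1@Q0 runs 3, rem=6, quantum used, demote→Q1. Q0=[P2,P3,P4] Q1=[P1] Q2=[]
t=3-6: P2@Q0 runs 3, rem=12, I/O yield, promote→Q0. Q0=[P3,P4,P2] Q1=[P1] Q2=[]
t=6-9: P3@Q0 runs 3, rem=1, quantum used, demote→Q1. Q0=[P4,P2] Q1=[P1,P3] Q2=[]
t=9-12: P4@Q0 runs 3, rem=1, quantum used, demote→Q1. Q0=[P2] Q1=[P1,P3,P4] Q2=[]
t=12-15: P2@Q0 runs 3, rem=9, I/O yield, promote→Q0. Q0=[P2] Q1=[P1,P3,P4] Q2=[]
t=15-18: P2@Q0 runs 3, rem=6, I/O yield, promote→Q0. Q0=[P2] Q1=[P1,P3,P4] Q2=[]
t=18-21: P2@Q0 runs 3, rem=3, I/O yield, promote→Q0. Q0=[P2] Q1=[P1,P3,P4] Q2=[]
t=21-24: P2@Q0 runs 3, rem=0, completes. Q0=[] Q1=[P1,P3,P4] Q2=[]
t=24-28: P1@Q1 runs 4, rem=2, quantum used, demote→Q2. Q0=[] Q1=[P3,P4] Q2=[P1]
t=28-29: P3@Q1 runs 1, rem=0, completes. Q0=[] Q1=[P4] Q2=[P1]
t=29-30: P4@Q1 runs 1, rem=0, completes. Q0=[] Q1=[] Q2=[P1]
t=30-32: P1@Q2 runs 2, rem=0, completes. Q0=[] Q1=[] Q2=[]

Answer: P2,P3,P4,P1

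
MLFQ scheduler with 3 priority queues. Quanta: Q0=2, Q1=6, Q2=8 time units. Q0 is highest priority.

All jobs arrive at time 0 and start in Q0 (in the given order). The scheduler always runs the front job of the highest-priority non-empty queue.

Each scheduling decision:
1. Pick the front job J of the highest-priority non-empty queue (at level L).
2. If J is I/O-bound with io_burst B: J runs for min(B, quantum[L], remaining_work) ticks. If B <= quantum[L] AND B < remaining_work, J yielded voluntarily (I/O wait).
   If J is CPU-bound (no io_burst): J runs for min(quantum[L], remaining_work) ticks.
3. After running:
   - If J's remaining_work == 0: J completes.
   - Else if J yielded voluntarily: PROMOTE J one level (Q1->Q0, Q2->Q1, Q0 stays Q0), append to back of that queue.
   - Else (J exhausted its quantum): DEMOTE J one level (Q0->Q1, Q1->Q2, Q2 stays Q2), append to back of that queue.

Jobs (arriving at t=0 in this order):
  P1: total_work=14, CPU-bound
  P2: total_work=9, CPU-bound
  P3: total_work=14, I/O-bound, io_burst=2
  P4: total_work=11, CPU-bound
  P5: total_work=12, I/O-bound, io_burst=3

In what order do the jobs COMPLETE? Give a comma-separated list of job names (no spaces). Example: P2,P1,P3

Answer: P3,P5,P1,P2,P4

Derivation:
t=0-2: P1@Q0 runs 2, rem=12, quantum used, demote→Q1. Q0=[P2,P3,P4,P5] Q1=[P1] Q2=[]
t=2-4: P2@Q0 runs 2, rem=7, quantum used, demote→Q1. Q0=[P3,P4,P5] Q1=[P1,P2] Q2=[]
t=4-6: P3@Q0 runs 2, rem=12, I/O yield, promote→Q0. Q0=[P4,P5,P3] Q1=[P1,P2] Q2=[]
t=6-8: P4@Q0 runs 2, rem=9, quantum used, demote→Q1. Q0=[P5,P3] Q1=[P1,P2,P4] Q2=[]
t=8-10: P5@Q0 runs 2, rem=10, quantum used, demote→Q1. Q0=[P3] Q1=[P1,P2,P4,P5] Q2=[]
t=10-12: P3@Q0 runs 2, rem=10, I/O yield, promote→Q0. Q0=[P3] Q1=[P1,P2,P4,P5] Q2=[]
t=12-14: P3@Q0 runs 2, rem=8, I/O yield, promote→Q0. Q0=[P3] Q1=[P1,P2,P4,P5] Q2=[]
t=14-16: P3@Q0 runs 2, rem=6, I/O yield, promote→Q0. Q0=[P3] Q1=[P1,P2,P4,P5] Q2=[]
t=16-18: P3@Q0 runs 2, rem=4, I/O yield, promote→Q0. Q0=[P3] Q1=[P1,P2,P4,P5] Q2=[]
t=18-20: P3@Q0 runs 2, rem=2, I/O yield, promote→Q0. Q0=[P3] Q1=[P1,P2,P4,P5] Q2=[]
t=20-22: P3@Q0 runs 2, rem=0, completes. Q0=[] Q1=[P1,P2,P4,P5] Q2=[]
t=22-28: P1@Q1 runs 6, rem=6, quantum used, demote→Q2. Q0=[] Q1=[P2,P4,P5] Q2=[P1]
t=28-34: P2@Q1 runs 6, rem=1, quantum used, demote→Q2. Q0=[] Q1=[P4,P5] Q2=[P1,P2]
t=34-40: P4@Q1 runs 6, rem=3, quantum used, demote→Q2. Q0=[] Q1=[P5] Q2=[P1,P2,P4]
t=40-43: P5@Q1 runs 3, rem=7, I/O yield, promote→Q0. Q0=[P5] Q1=[] Q2=[P1,P2,P4]
t=43-45: P5@Q0 runs 2, rem=5, quantum used, demote→Q1. Q0=[] Q1=[P5] Q2=[P1,P2,P4]
t=45-48: P5@Q1 runs 3, rem=2, I/O yield, promote→Q0. Q0=[P5] Q1=[] Q2=[P1,P2,P4]
t=48-50: P5@Q0 runs 2, rem=0, completes. Q0=[] Q1=[] Q2=[P1,P2,P4]
t=50-56: P1@Q2 runs 6, rem=0, completes. Q0=[] Q1=[] Q2=[P2,P4]
t=56-57: P2@Q2 runs 1, rem=0, completes. Q0=[] Q1=[] Q2=[P4]
t=57-60: P4@Q2 runs 3, rem=0, completes. Q0=[] Q1=[] Q2=[]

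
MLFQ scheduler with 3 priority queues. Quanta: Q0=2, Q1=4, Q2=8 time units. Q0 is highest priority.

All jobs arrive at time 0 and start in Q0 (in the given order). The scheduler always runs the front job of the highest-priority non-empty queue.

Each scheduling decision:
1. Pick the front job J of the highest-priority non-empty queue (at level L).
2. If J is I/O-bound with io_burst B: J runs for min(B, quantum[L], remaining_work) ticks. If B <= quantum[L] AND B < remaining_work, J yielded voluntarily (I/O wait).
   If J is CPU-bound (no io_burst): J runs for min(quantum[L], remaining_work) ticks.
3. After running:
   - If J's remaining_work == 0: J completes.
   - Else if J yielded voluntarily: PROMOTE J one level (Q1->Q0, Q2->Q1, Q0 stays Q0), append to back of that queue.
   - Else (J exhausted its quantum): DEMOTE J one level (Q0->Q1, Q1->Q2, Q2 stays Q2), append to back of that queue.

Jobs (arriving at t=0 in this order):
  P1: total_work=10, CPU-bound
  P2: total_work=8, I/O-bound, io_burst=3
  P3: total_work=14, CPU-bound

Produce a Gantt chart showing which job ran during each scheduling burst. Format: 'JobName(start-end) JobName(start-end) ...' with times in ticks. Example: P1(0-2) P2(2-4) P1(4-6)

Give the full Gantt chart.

Answer: P1(0-2) P2(2-4) P3(4-6) P1(6-10) P2(10-13) P2(13-15) P3(15-19) P2(19-20) P1(20-24) P3(24-32)

Derivation:
t=0-2: P1@Q0 runs 2, rem=8, quantum used, demote→Q1. Q0=[P2,P3] Q1=[P1] Q2=[]
t=2-4: P2@Q0 runs 2, rem=6, quantum used, demote→Q1. Q0=[P3] Q1=[P1,P2] Q2=[]
t=4-6: P3@Q0 runs 2, rem=12, quantum used, demote→Q1. Q0=[] Q1=[P1,P2,P3] Q2=[]
t=6-10: P1@Q1 runs 4, rem=4, quantum used, demote→Q2. Q0=[] Q1=[P2,P3] Q2=[P1]
t=10-13: P2@Q1 runs 3, rem=3, I/O yield, promote→Q0. Q0=[P2] Q1=[P3] Q2=[P1]
t=13-15: P2@Q0 runs 2, rem=1, quantum used, demote→Q1. Q0=[] Q1=[P3,P2] Q2=[P1]
t=15-19: P3@Q1 runs 4, rem=8, quantum used, demote→Q2. Q0=[] Q1=[P2] Q2=[P1,P3]
t=19-20: P2@Q1 runs 1, rem=0, completes. Q0=[] Q1=[] Q2=[P1,P3]
t=20-24: P1@Q2 runs 4, rem=0, completes. Q0=[] Q1=[] Q2=[P3]
t=24-32: P3@Q2 runs 8, rem=0, completes. Q0=[] Q1=[] Q2=[]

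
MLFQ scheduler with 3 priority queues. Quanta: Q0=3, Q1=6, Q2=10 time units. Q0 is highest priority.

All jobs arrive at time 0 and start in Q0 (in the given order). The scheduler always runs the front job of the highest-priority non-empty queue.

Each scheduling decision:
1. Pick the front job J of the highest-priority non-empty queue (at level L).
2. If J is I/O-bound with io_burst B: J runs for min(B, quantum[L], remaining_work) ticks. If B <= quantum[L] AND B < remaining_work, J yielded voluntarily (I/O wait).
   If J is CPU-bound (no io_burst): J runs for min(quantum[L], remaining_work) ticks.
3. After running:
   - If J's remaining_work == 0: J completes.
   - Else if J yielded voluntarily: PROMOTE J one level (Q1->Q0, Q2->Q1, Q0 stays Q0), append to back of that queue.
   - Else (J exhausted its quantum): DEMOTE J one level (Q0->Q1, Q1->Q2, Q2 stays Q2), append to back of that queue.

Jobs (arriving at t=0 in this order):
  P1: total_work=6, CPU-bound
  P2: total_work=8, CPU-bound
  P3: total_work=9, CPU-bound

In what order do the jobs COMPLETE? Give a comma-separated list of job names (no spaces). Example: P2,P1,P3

t=0-3: P1@Q0 runs 3, rem=3, quantum used, demote→Q1. Q0=[P2,P3] Q1=[P1] Q2=[]
t=3-6: P2@Q0 runs 3, rem=5, quantum used, demote→Q1. Q0=[P3] Q1=[P1,P2] Q2=[]
t=6-9: P3@Q0 runs 3, rem=6, quantum used, demote→Q1. Q0=[] Q1=[P1,P2,P3] Q2=[]
t=9-12: P1@Q1 runs 3, rem=0, completes. Q0=[] Q1=[P2,P3] Q2=[]
t=12-17: P2@Q1 runs 5, rem=0, completes. Q0=[] Q1=[P3] Q2=[]
t=17-23: P3@Q1 runs 6, rem=0, completes. Q0=[] Q1=[] Q2=[]

Answer: P1,P2,P3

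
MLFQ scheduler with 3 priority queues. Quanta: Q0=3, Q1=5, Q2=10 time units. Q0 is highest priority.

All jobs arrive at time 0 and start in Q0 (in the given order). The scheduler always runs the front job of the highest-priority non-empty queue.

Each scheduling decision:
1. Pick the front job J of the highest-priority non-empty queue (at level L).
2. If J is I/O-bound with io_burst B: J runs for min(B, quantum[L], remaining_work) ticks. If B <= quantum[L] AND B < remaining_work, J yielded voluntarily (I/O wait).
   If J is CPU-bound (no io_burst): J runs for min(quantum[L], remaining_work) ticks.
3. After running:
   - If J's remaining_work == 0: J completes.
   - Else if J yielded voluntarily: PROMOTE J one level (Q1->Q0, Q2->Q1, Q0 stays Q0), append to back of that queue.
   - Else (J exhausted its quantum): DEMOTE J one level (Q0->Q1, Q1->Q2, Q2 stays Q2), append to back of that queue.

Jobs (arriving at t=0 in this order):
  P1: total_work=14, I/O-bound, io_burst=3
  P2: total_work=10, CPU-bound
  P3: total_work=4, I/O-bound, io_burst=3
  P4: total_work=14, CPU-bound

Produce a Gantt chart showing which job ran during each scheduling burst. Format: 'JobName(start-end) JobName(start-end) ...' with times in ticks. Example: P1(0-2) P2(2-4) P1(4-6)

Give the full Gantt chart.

t=0-3: P1@Q0 runs 3, rem=11, I/O yield, promote→Q0. Q0=[P2,P3,P4,P1] Q1=[] Q2=[]
t=3-6: P2@Q0 runs 3, rem=7, quantum used, demote→Q1. Q0=[P3,P4,P1] Q1=[P2] Q2=[]
t=6-9: P3@Q0 runs 3, rem=1, I/O yield, promote→Q0. Q0=[P4,P1,P3] Q1=[P2] Q2=[]
t=9-12: P4@Q0 runs 3, rem=11, quantum used, demote→Q1. Q0=[P1,P3] Q1=[P2,P4] Q2=[]
t=12-15: P1@Q0 runs 3, rem=8, I/O yield, promote→Q0. Q0=[P3,P1] Q1=[P2,P4] Q2=[]
t=15-16: P3@Q0 runs 1, rem=0, completes. Q0=[P1] Q1=[P2,P4] Q2=[]
t=16-19: P1@Q0 runs 3, rem=5, I/O yield, promote→Q0. Q0=[P1] Q1=[P2,P4] Q2=[]
t=19-22: P1@Q0 runs 3, rem=2, I/O yield, promote→Q0. Q0=[P1] Q1=[P2,P4] Q2=[]
t=22-24: P1@Q0 runs 2, rem=0, completes. Q0=[] Q1=[P2,P4] Q2=[]
t=24-29: P2@Q1 runs 5, rem=2, quantum used, demote→Q2. Q0=[] Q1=[P4] Q2=[P2]
t=29-34: P4@Q1 runs 5, rem=6, quantum used, demote→Q2. Q0=[] Q1=[] Q2=[P2,P4]
t=34-36: P2@Q2 runs 2, rem=0, completes. Q0=[] Q1=[] Q2=[P4]
t=36-42: P4@Q2 runs 6, rem=0, completes. Q0=[] Q1=[] Q2=[]

Answer: P1(0-3) P2(3-6) P3(6-9) P4(9-12) P1(12-15) P3(15-16) P1(16-19) P1(19-22) P1(22-24) P2(24-29) P4(29-34) P2(34-36) P4(36-42)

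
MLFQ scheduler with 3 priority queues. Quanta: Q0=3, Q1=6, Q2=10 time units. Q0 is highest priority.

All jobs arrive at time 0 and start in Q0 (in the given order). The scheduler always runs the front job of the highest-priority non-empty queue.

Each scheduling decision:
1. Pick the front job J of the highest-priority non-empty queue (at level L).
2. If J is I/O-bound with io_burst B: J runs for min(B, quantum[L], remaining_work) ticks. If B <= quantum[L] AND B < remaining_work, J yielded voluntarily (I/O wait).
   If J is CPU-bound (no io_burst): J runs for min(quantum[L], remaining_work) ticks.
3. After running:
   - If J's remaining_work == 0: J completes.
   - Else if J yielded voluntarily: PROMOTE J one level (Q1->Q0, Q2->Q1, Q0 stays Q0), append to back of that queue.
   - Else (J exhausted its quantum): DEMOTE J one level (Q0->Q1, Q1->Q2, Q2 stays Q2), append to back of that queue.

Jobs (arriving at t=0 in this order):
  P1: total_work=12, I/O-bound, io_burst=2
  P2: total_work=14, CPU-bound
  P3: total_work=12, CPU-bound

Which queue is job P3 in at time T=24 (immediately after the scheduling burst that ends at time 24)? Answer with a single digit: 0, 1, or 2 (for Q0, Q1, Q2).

Answer: 1

Derivation:
t=0-2: P1@Q0 runs 2, rem=10, I/O yield, promote→Q0. Q0=[P2,P3,P1] Q1=[] Q2=[]
t=2-5: P2@Q0 runs 3, rem=11, quantum used, demote→Q1. Q0=[P3,P1] Q1=[P2] Q2=[]
t=5-8: P3@Q0 runs 3, rem=9, quantum used, demote→Q1. Q0=[P1] Q1=[P2,P3] Q2=[]
t=8-10: P1@Q0 runs 2, rem=8, I/O yield, promote→Q0. Q0=[P1] Q1=[P2,P3] Q2=[]
t=10-12: P1@Q0 runs 2, rem=6, I/O yield, promote→Q0. Q0=[P1] Q1=[P2,P3] Q2=[]
t=12-14: P1@Q0 runs 2, rem=4, I/O yield, promote→Q0. Q0=[P1] Q1=[P2,P3] Q2=[]
t=14-16: P1@Q0 runs 2, rem=2, I/O yield, promote→Q0. Q0=[P1] Q1=[P2,P3] Q2=[]
t=16-18: P1@Q0 runs 2, rem=0, completes. Q0=[] Q1=[P2,P3] Q2=[]
t=18-24: P2@Q1 runs 6, rem=5, quantum used, demote→Q2. Q0=[] Q1=[P3] Q2=[P2]
t=24-30: P3@Q1 runs 6, rem=3, quantum used, demote→Q2. Q0=[] Q1=[] Q2=[P2,P3]
t=30-35: P2@Q2 runs 5, rem=0, completes. Q0=[] Q1=[] Q2=[P3]
t=35-38: P3@Q2 runs 3, rem=0, completes. Q0=[] Q1=[] Q2=[]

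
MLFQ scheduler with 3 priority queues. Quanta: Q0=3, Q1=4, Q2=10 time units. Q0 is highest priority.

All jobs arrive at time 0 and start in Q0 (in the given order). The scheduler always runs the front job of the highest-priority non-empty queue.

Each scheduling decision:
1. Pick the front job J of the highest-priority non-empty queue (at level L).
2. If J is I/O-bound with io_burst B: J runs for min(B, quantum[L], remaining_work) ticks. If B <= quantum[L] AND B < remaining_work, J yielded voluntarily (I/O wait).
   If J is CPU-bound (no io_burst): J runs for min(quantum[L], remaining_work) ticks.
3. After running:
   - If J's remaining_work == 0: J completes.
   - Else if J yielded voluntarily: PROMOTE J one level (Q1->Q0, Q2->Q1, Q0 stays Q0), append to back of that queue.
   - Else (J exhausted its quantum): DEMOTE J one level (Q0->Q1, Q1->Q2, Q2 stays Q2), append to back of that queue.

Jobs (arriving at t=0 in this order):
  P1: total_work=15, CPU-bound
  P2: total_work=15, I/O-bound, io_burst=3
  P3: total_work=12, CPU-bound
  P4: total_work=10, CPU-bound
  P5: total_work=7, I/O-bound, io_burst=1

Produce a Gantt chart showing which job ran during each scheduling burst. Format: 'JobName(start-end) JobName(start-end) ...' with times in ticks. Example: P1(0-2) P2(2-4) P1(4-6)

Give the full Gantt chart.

t=0-3: P1@Q0 runs 3, rem=12, quantum used, demote→Q1. Q0=[P2,P3,P4,P5] Q1=[P1] Q2=[]
t=3-6: P2@Q0 runs 3, rem=12, I/O yield, promote→Q0. Q0=[P3,P4,P5,P2] Q1=[P1] Q2=[]
t=6-9: P3@Q0 runs 3, rem=9, quantum used, demote→Q1. Q0=[P4,P5,P2] Q1=[P1,P3] Q2=[]
t=9-12: P4@Q0 runs 3, rem=7, quantum used, demote→Q1. Q0=[P5,P2] Q1=[P1,P3,P4] Q2=[]
t=12-13: P5@Q0 runs 1, rem=6, I/O yield, promote→Q0. Q0=[P2,P5] Q1=[P1,P3,P4] Q2=[]
t=13-16: P2@Q0 runs 3, rem=9, I/O yield, promote→Q0. Q0=[P5,P2] Q1=[P1,P3,P4] Q2=[]
t=16-17: P5@Q0 runs 1, rem=5, I/O yield, promote→Q0. Q0=[P2,P5] Q1=[P1,P3,P4] Q2=[]
t=17-20: P2@Q0 runs 3, rem=6, I/O yield, promote→Q0. Q0=[P5,P2] Q1=[P1,P3,P4] Q2=[]
t=20-21: P5@Q0 runs 1, rem=4, I/O yield, promote→Q0. Q0=[P2,P5] Q1=[P1,P3,P4] Q2=[]
t=21-24: P2@Q0 runs 3, rem=3, I/O yield, promote→Q0. Q0=[P5,P2] Q1=[P1,P3,P4] Q2=[]
t=24-25: P5@Q0 runs 1, rem=3, I/O yield, promote→Q0. Q0=[P2,P5] Q1=[P1,P3,P4] Q2=[]
t=25-28: P2@Q0 runs 3, rem=0, completes. Q0=[P5] Q1=[P1,P3,P4] Q2=[]
t=28-29: P5@Q0 runs 1, rem=2, I/O yield, promote→Q0. Q0=[P5] Q1=[P1,P3,P4] Q2=[]
t=29-30: P5@Q0 runs 1, rem=1, I/O yield, promote→Q0. Q0=[P5] Q1=[P1,P3,P4] Q2=[]
t=30-31: P5@Q0 runs 1, rem=0, completes. Q0=[] Q1=[P1,P3,P4] Q2=[]
t=31-35: P1@Q1 runs 4, rem=8, quantum used, demote→Q2. Q0=[] Q1=[P3,P4] Q2=[P1]
t=35-39: P3@Q1 runs 4, rem=5, quantum used, demote→Q2. Q0=[] Q1=[P4] Q2=[P1,P3]
t=39-43: P4@Q1 runs 4, rem=3, quantum used, demote→Q2. Q0=[] Q1=[] Q2=[P1,P3,P4]
t=43-51: P1@Q2 runs 8, rem=0, completes. Q0=[] Q1=[] Q2=[P3,P4]
t=51-56: P3@Q2 runs 5, rem=0, completes. Q0=[] Q1=[] Q2=[P4]
t=56-59: P4@Q2 runs 3, rem=0, completes. Q0=[] Q1=[] Q2=[]

Answer: P1(0-3) P2(3-6) P3(6-9) P4(9-12) P5(12-13) P2(13-16) P5(16-17) P2(17-20) P5(20-21) P2(21-24) P5(24-25) P2(25-28) P5(28-29) P5(29-30) P5(30-31) P1(31-35) P3(35-39) P4(39-43) P1(43-51) P3(51-56) P4(56-59)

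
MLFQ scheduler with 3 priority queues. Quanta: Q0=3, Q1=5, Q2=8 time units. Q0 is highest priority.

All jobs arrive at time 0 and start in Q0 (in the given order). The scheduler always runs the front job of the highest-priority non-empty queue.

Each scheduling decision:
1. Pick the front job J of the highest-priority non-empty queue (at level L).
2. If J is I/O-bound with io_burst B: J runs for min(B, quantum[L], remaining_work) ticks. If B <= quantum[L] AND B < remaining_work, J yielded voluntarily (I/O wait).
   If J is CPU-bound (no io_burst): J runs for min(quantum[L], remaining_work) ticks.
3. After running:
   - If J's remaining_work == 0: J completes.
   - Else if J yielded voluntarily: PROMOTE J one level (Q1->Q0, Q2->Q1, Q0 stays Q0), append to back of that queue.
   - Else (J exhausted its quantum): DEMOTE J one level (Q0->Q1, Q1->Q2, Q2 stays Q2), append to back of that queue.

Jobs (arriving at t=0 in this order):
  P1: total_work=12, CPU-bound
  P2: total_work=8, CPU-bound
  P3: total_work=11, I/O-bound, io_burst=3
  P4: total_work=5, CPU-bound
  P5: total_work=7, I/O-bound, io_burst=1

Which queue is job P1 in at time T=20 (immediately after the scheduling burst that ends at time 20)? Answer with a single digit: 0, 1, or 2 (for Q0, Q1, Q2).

t=0-3: P1@Q0 runs 3, rem=9, quantum used, demote→Q1. Q0=[P2,P3,P4,P5] Q1=[P1] Q2=[]
t=3-6: P2@Q0 runs 3, rem=5, quantum used, demote→Q1. Q0=[P3,P4,P5] Q1=[P1,P2] Q2=[]
t=6-9: P3@Q0 runs 3, rem=8, I/O yield, promote→Q0. Q0=[P4,P5,P3] Q1=[P1,P2] Q2=[]
t=9-12: P4@Q0 runs 3, rem=2, quantum used, demote→Q1. Q0=[P5,P3] Q1=[P1,P2,P4] Q2=[]
t=12-13: P5@Q0 runs 1, rem=6, I/O yield, promote→Q0. Q0=[P3,P5] Q1=[P1,P2,P4] Q2=[]
t=13-16: P3@Q0 runs 3, rem=5, I/O yield, promote→Q0. Q0=[P5,P3] Q1=[P1,P2,P4] Q2=[]
t=16-17: P5@Q0 runs 1, rem=5, I/O yield, promote→Q0. Q0=[P3,P5] Q1=[P1,P2,P4] Q2=[]
t=17-20: P3@Q0 runs 3, rem=2, I/O yield, promote→Q0. Q0=[P5,P3] Q1=[P1,P2,P4] Q2=[]
t=20-21: P5@Q0 runs 1, rem=4, I/O yield, promote→Q0. Q0=[P3,P5] Q1=[P1,P2,P4] Q2=[]
t=21-23: P3@Q0 runs 2, rem=0, completes. Q0=[P5] Q1=[P1,P2,P4] Q2=[]
t=23-24: P5@Q0 runs 1, rem=3, I/O yield, promote→Q0. Q0=[P5] Q1=[P1,P2,P4] Q2=[]
t=24-25: P5@Q0 runs 1, rem=2, I/O yield, promote→Q0. Q0=[P5] Q1=[P1,P2,P4] Q2=[]
t=25-26: P5@Q0 runs 1, rem=1, I/O yield, promote→Q0. Q0=[P5] Q1=[P1,P2,P4] Q2=[]
t=26-27: P5@Q0 runs 1, rem=0, completes. Q0=[] Q1=[P1,P2,P4] Q2=[]
t=27-32: P1@Q1 runs 5, rem=4, quantum used, demote→Q2. Q0=[] Q1=[P2,P4] Q2=[P1]
t=32-37: P2@Q1 runs 5, rem=0, completes. Q0=[] Q1=[P4] Q2=[P1]
t=37-39: P4@Q1 runs 2, rem=0, completes. Q0=[] Q1=[] Q2=[P1]
t=39-43: P1@Q2 runs 4, rem=0, completes. Q0=[] Q1=[] Q2=[]

Answer: 1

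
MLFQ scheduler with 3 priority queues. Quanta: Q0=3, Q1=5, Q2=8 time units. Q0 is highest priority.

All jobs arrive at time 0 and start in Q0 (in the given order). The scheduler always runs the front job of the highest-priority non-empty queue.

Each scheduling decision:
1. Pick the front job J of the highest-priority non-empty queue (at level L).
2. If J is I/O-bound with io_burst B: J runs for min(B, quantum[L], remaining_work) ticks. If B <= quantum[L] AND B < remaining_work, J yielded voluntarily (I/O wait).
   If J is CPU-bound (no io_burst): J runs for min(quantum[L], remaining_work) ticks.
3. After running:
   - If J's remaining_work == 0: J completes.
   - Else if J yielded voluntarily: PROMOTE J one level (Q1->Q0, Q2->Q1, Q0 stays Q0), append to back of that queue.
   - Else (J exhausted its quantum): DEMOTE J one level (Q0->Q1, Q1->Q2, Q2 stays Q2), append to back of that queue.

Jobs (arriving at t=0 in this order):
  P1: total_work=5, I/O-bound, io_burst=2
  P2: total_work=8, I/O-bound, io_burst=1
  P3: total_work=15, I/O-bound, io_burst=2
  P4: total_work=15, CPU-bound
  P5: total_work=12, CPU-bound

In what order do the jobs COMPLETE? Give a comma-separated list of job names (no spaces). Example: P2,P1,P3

t=0-2: P1@Q0 runs 2, rem=3, I/O yield, promote→Q0. Q0=[P2,P3,P4,P5,P1] Q1=[] Q2=[]
t=2-3: P2@Q0 runs 1, rem=7, I/O yield, promote→Q0. Q0=[P3,P4,P5,P1,P2] Q1=[] Q2=[]
t=3-5: P3@Q0 runs 2, rem=13, I/O yield, promote→Q0. Q0=[P4,P5,P1,P2,P3] Q1=[] Q2=[]
t=5-8: P4@Q0 runs 3, rem=12, quantum used, demote→Q1. Q0=[P5,P1,P2,P3] Q1=[P4] Q2=[]
t=8-11: P5@Q0 runs 3, rem=9, quantum used, demote→Q1. Q0=[P1,P2,P3] Q1=[P4,P5] Q2=[]
t=11-13: P1@Q0 runs 2, rem=1, I/O yield, promote→Q0. Q0=[P2,P3,P1] Q1=[P4,P5] Q2=[]
t=13-14: P2@Q0 runs 1, rem=6, I/O yield, promote→Q0. Q0=[P3,P1,P2] Q1=[P4,P5] Q2=[]
t=14-16: P3@Q0 runs 2, rem=11, I/O yield, promote→Q0. Q0=[P1,P2,P3] Q1=[P4,P5] Q2=[]
t=16-17: P1@Q0 runs 1, rem=0, completes. Q0=[P2,P3] Q1=[P4,P5] Q2=[]
t=17-18: P2@Q0 runs 1, rem=5, I/O yield, promote→Q0. Q0=[P3,P2] Q1=[P4,P5] Q2=[]
t=18-20: P3@Q0 runs 2, rem=9, I/O yield, promote→Q0. Q0=[P2,P3] Q1=[P4,P5] Q2=[]
t=20-21: P2@Q0 runs 1, rem=4, I/O yield, promote→Q0. Q0=[P3,P2] Q1=[P4,P5] Q2=[]
t=21-23: P3@Q0 runs 2, rem=7, I/O yield, promote→Q0. Q0=[P2,P3] Q1=[P4,P5] Q2=[]
t=23-24: P2@Q0 runs 1, rem=3, I/O yield, promote→Q0. Q0=[P3,P2] Q1=[P4,P5] Q2=[]
t=24-26: P3@Q0 runs 2, rem=5, I/O yield, promote→Q0. Q0=[P2,P3] Q1=[P4,P5] Q2=[]
t=26-27: P2@Q0 runs 1, rem=2, I/O yield, promote→Q0. Q0=[P3,P2] Q1=[P4,P5] Q2=[]
t=27-29: P3@Q0 runs 2, rem=3, I/O yield, promote→Q0. Q0=[P2,P3] Q1=[P4,P5] Q2=[]
t=29-30: P2@Q0 runs 1, rem=1, I/O yield, promote→Q0. Q0=[P3,P2] Q1=[P4,P5] Q2=[]
t=30-32: P3@Q0 runs 2, rem=1, I/O yield, promote→Q0. Q0=[P2,P3] Q1=[P4,P5] Q2=[]
t=32-33: P2@Q0 runs 1, rem=0, completes. Q0=[P3] Q1=[P4,P5] Q2=[]
t=33-34: P3@Q0 runs 1, rem=0, completes. Q0=[] Q1=[P4,P5] Q2=[]
t=34-39: P4@Q1 runs 5, rem=7, quantum used, demote→Q2. Q0=[] Q1=[P5] Q2=[P4]
t=39-44: P5@Q1 runs 5, rem=4, quantum used, demote→Q2. Q0=[] Q1=[] Q2=[P4,P5]
t=44-51: P4@Q2 runs 7, rem=0, completes. Q0=[] Q1=[] Q2=[P5]
t=51-55: P5@Q2 runs 4, rem=0, completes. Q0=[] Q1=[] Q2=[]

Answer: P1,P2,P3,P4,P5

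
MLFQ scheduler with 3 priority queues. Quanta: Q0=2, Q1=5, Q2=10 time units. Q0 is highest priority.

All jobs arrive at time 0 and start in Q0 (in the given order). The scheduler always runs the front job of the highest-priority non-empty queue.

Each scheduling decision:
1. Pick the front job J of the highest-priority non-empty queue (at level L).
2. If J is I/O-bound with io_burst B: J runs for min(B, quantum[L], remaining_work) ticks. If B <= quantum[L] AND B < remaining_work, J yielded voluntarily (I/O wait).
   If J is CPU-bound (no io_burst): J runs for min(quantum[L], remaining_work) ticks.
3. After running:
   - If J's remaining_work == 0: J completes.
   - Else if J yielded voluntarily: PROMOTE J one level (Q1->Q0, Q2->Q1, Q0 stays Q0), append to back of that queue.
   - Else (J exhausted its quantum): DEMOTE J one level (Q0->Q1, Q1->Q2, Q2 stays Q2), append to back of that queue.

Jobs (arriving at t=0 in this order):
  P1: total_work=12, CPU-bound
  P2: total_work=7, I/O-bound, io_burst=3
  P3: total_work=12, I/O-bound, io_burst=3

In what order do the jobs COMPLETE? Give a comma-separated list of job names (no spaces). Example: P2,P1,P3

t=0-2: P1@Q0 runs 2, rem=10, quantum used, demote→Q1. Q0=[P2,P3] Q1=[P1] Q2=[]
t=2-4: P2@Q0 runs 2, rem=5, quantum used, demote→Q1. Q0=[P3] Q1=[P1,P2] Q2=[]
t=4-6: P3@Q0 runs 2, rem=10, quantum used, demote→Q1. Q0=[] Q1=[P1,P2,P3] Q2=[]
t=6-11: P1@Q1 runs 5, rem=5, quantum used, demote→Q2. Q0=[] Q1=[P2,P3] Q2=[P1]
t=11-14: P2@Q1 runs 3, rem=2, I/O yield, promote→Q0. Q0=[P2] Q1=[P3] Q2=[P1]
t=14-16: P2@Q0 runs 2, rem=0, completes. Q0=[] Q1=[P3] Q2=[P1]
t=16-19: P3@Q1 runs 3, rem=7, I/O yield, promote→Q0. Q0=[P3] Q1=[] Q2=[P1]
t=19-21: P3@Q0 runs 2, rem=5, quantum used, demote→Q1. Q0=[] Q1=[P3] Q2=[P1]
t=21-24: P3@Q1 runs 3, rem=2, I/O yield, promote→Q0. Q0=[P3] Q1=[] Q2=[P1]
t=24-26: P3@Q0 runs 2, rem=0, completes. Q0=[] Q1=[] Q2=[P1]
t=26-31: P1@Q2 runs 5, rem=0, completes. Q0=[] Q1=[] Q2=[]

Answer: P2,P3,P1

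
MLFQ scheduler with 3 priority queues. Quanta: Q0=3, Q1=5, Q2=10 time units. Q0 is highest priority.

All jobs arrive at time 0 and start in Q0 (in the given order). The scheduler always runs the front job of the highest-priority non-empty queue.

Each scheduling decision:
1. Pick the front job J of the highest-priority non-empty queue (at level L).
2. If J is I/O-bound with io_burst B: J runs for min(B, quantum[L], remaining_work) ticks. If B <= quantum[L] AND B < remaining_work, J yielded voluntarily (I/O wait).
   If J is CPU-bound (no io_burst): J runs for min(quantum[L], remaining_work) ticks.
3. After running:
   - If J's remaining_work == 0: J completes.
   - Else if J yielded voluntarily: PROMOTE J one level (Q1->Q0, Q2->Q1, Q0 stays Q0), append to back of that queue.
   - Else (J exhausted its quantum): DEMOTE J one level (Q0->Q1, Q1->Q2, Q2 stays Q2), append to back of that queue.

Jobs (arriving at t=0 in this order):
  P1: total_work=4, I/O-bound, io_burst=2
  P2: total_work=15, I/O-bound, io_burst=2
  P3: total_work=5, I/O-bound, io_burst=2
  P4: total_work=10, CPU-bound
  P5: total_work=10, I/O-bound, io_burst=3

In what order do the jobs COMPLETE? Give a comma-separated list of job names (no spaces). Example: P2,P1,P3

Answer: P1,P3,P5,P2,P4

Derivation:
t=0-2: P1@Q0 runs 2, rem=2, I/O yield, promote→Q0. Q0=[P2,P3,P4,P5,P1] Q1=[] Q2=[]
t=2-4: P2@Q0 runs 2, rem=13, I/O yield, promote→Q0. Q0=[P3,P4,P5,P1,P2] Q1=[] Q2=[]
t=4-6: P3@Q0 runs 2, rem=3, I/O yield, promote→Q0. Q0=[P4,P5,P1,P2,P3] Q1=[] Q2=[]
t=6-9: P4@Q0 runs 3, rem=7, quantum used, demote→Q1. Q0=[P5,P1,P2,P3] Q1=[P4] Q2=[]
t=9-12: P5@Q0 runs 3, rem=7, I/O yield, promote→Q0. Q0=[P1,P2,P3,P5] Q1=[P4] Q2=[]
t=12-14: P1@Q0 runs 2, rem=0, completes. Q0=[P2,P3,P5] Q1=[P4] Q2=[]
t=14-16: P2@Q0 runs 2, rem=11, I/O yield, promote→Q0. Q0=[P3,P5,P2] Q1=[P4] Q2=[]
t=16-18: P3@Q0 runs 2, rem=1, I/O yield, promote→Q0. Q0=[P5,P2,P3] Q1=[P4] Q2=[]
t=18-21: P5@Q0 runs 3, rem=4, I/O yield, promote→Q0. Q0=[P2,P3,P5] Q1=[P4] Q2=[]
t=21-23: P2@Q0 runs 2, rem=9, I/O yield, promote→Q0. Q0=[P3,P5,P2] Q1=[P4] Q2=[]
t=23-24: P3@Q0 runs 1, rem=0, completes. Q0=[P5,P2] Q1=[P4] Q2=[]
t=24-27: P5@Q0 runs 3, rem=1, I/O yield, promote→Q0. Q0=[P2,P5] Q1=[P4] Q2=[]
t=27-29: P2@Q0 runs 2, rem=7, I/O yield, promote→Q0. Q0=[P5,P2] Q1=[P4] Q2=[]
t=29-30: P5@Q0 runs 1, rem=0, completes. Q0=[P2] Q1=[P4] Q2=[]
t=30-32: P2@Q0 runs 2, rem=5, I/O yield, promote→Q0. Q0=[P2] Q1=[P4] Q2=[]
t=32-34: P2@Q0 runs 2, rem=3, I/O yield, promote→Q0. Q0=[P2] Q1=[P4] Q2=[]
t=34-36: P2@Q0 runs 2, rem=1, I/O yield, promote→Q0. Q0=[P2] Q1=[P4] Q2=[]
t=36-37: P2@Q0 runs 1, rem=0, completes. Q0=[] Q1=[P4] Q2=[]
t=37-42: P4@Q1 runs 5, rem=2, quantum used, demote→Q2. Q0=[] Q1=[] Q2=[P4]
t=42-44: P4@Q2 runs 2, rem=0, completes. Q0=[] Q1=[] Q2=[]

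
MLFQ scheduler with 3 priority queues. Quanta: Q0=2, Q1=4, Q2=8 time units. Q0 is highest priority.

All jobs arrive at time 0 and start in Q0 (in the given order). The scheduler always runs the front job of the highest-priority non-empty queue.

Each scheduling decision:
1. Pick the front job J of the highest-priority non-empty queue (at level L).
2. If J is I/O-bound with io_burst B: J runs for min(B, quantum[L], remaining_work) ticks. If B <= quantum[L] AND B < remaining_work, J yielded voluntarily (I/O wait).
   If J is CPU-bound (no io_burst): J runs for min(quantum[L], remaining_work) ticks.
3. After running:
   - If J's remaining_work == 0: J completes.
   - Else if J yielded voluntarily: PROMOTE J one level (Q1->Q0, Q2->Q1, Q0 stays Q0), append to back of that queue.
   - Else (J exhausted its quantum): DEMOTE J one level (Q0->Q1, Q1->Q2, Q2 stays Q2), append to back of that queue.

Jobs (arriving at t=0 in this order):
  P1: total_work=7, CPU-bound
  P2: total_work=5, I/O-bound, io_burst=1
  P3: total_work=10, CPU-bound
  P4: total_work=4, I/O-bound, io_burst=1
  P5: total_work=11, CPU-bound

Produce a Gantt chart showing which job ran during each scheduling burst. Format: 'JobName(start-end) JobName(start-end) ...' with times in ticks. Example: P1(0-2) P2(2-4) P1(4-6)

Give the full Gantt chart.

t=0-2: P1@Q0 runs 2, rem=5, quantum used, demote→Q1. Q0=[P2,P3,P4,P5] Q1=[P1] Q2=[]
t=2-3: P2@Q0 runs 1, rem=4, I/O yield, promote→Q0. Q0=[P3,P4,P5,P2] Q1=[P1] Q2=[]
t=3-5: P3@Q0 runs 2, rem=8, quantum used, demote→Q1. Q0=[P4,P5,P2] Q1=[P1,P3] Q2=[]
t=5-6: P4@Q0 runs 1, rem=3, I/O yield, promote→Q0. Q0=[P5,P2,P4] Q1=[P1,P3] Q2=[]
t=6-8: P5@Q0 runs 2, rem=9, quantum used, demote→Q1. Q0=[P2,P4] Q1=[P1,P3,P5] Q2=[]
t=8-9: P2@Q0 runs 1, rem=3, I/O yield, promote→Q0. Q0=[P4,P2] Q1=[P1,P3,P5] Q2=[]
t=9-10: P4@Q0 runs 1, rem=2, I/O yield, promote→Q0. Q0=[P2,P4] Q1=[P1,P3,P5] Q2=[]
t=10-11: P2@Q0 runs 1, rem=2, I/O yield, promote→Q0. Q0=[P4,P2] Q1=[P1,P3,P5] Q2=[]
t=11-12: P4@Q0 runs 1, rem=1, I/O yield, promote→Q0. Q0=[P2,P4] Q1=[P1,P3,P5] Q2=[]
t=12-13: P2@Q0 runs 1, rem=1, I/O yield, promote→Q0. Q0=[P4,P2] Q1=[P1,P3,P5] Q2=[]
t=13-14: P4@Q0 runs 1, rem=0, completes. Q0=[P2] Q1=[P1,P3,P5] Q2=[]
t=14-15: P2@Q0 runs 1, rem=0, completes. Q0=[] Q1=[P1,P3,P5] Q2=[]
t=15-19: P1@Q1 runs 4, rem=1, quantum used, demote→Q2. Q0=[] Q1=[P3,P5] Q2=[P1]
t=19-23: P3@Q1 runs 4, rem=4, quantum used, demote→Q2. Q0=[] Q1=[P5] Q2=[P1,P3]
t=23-27: P5@Q1 runs 4, rem=5, quantum used, demote→Q2. Q0=[] Q1=[] Q2=[P1,P3,P5]
t=27-28: P1@Q2 runs 1, rem=0, completes. Q0=[] Q1=[] Q2=[P3,P5]
t=28-32: P3@Q2 runs 4, rem=0, completes. Q0=[] Q1=[] Q2=[P5]
t=32-37: P5@Q2 runs 5, rem=0, completes. Q0=[] Q1=[] Q2=[]

Answer: P1(0-2) P2(2-3) P3(3-5) P4(5-6) P5(6-8) P2(8-9) P4(9-10) P2(10-11) P4(11-12) P2(12-13) P4(13-14) P2(14-15) P1(15-19) P3(19-23) P5(23-27) P1(27-28) P3(28-32) P5(32-37)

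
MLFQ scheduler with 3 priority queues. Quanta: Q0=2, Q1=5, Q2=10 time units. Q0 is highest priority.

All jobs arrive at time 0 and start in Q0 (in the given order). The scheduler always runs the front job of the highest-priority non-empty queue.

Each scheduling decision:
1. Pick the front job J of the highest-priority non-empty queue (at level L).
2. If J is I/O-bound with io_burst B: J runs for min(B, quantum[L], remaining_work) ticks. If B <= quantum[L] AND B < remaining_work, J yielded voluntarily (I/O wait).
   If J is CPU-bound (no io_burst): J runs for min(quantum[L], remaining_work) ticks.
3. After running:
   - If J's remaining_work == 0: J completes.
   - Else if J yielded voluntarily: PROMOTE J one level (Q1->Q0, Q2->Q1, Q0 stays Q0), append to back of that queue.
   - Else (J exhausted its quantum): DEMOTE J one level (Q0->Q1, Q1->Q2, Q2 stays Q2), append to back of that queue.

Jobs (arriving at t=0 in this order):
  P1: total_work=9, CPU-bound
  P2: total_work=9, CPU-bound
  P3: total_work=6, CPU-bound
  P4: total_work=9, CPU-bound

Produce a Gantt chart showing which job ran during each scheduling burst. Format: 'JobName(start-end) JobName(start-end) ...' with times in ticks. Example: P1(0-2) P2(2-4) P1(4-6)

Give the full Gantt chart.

t=0-2: P1@Q0 runs 2, rem=7, quantum used, demote→Q1. Q0=[P2,P3,P4] Q1=[P1] Q2=[]
t=2-4: P2@Q0 runs 2, rem=7, quantum used, demote→Q1. Q0=[P3,P4] Q1=[P1,P2] Q2=[]
t=4-6: P3@Q0 runs 2, rem=4, quantum used, demote→Q1. Q0=[P4] Q1=[P1,P2,P3] Q2=[]
t=6-8: P4@Q0 runs 2, rem=7, quantum used, demote→Q1. Q0=[] Q1=[P1,P2,P3,P4] Q2=[]
t=8-13: P1@Q1 runs 5, rem=2, quantum used, demote→Q2. Q0=[] Q1=[P2,P3,P4] Q2=[P1]
t=13-18: P2@Q1 runs 5, rem=2, quantum used, demote→Q2. Q0=[] Q1=[P3,P4] Q2=[P1,P2]
t=18-22: P3@Q1 runs 4, rem=0, completes. Q0=[] Q1=[P4] Q2=[P1,P2]
t=22-27: P4@Q1 runs 5, rem=2, quantum used, demote→Q2. Q0=[] Q1=[] Q2=[P1,P2,P4]
t=27-29: P1@Q2 runs 2, rem=0, completes. Q0=[] Q1=[] Q2=[P2,P4]
t=29-31: P2@Q2 runs 2, rem=0, completes. Q0=[] Q1=[] Q2=[P4]
t=31-33: P4@Q2 runs 2, rem=0, completes. Q0=[] Q1=[] Q2=[]

Answer: P1(0-2) P2(2-4) P3(4-6) P4(6-8) P1(8-13) P2(13-18) P3(18-22) P4(22-27) P1(27-29) P2(29-31) P4(31-33)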